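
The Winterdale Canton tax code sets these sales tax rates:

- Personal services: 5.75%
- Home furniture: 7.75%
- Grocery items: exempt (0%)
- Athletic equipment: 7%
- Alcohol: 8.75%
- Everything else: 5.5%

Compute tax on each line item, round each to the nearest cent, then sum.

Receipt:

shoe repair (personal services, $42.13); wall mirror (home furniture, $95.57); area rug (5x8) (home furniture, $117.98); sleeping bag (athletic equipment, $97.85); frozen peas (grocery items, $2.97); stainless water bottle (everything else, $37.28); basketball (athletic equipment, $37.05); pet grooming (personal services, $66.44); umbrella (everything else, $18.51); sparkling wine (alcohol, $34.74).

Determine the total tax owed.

$38.34

Shoe repair $42.13: personal services → 5.75% → $2.42
Wall mirror $95.57: home furniture → 7.75% → $7.41
Area rug (5x8) $117.98: home furniture → 7.75% → $9.14
Sleeping bag $97.85: athletic equipment → 7% → $6.85
Frozen peas $2.97: grocery items → 0% → $0.00
Stainless water bottle $37.28: everything else → 5.5% → $2.05
Basketball $37.05: athletic equipment → 7% → $2.59
Pet grooming $66.44: personal services → 5.75% → $3.82
Umbrella $18.51: everything else → 5.5% → $1.02
Sparkling wine $34.74: alcohol → 8.75% → $3.04
Total tax = $2.42 + $7.41 + $9.14 + $6.85 + $2.05 + $2.59 + $3.82 + $1.02 + $3.04 = $38.34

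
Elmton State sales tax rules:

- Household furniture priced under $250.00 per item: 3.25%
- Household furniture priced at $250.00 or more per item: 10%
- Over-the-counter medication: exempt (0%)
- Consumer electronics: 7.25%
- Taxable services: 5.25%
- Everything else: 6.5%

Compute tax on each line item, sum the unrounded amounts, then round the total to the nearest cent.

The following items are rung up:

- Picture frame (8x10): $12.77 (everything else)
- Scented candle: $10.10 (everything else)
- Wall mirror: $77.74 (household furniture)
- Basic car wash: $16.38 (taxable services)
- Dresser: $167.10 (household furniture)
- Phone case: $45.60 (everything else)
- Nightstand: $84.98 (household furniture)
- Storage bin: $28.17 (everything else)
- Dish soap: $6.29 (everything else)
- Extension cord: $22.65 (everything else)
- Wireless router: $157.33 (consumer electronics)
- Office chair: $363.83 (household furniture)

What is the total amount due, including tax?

Picture frame (8x10) $12.77: everything else → 6.5% → $0.83005
Scented candle $10.10: everything else → 6.5% → $0.6565
Wall mirror $77.74: household furniture, under $250.00 → 3.25% → $2.52655
Basic car wash $16.38: taxable services → 5.25% → $0.85995
Dresser $167.10: household furniture, under $250.00 → 3.25% → $5.43075
Phone case $45.60: everything else → 6.5% → $2.964
Nightstand $84.98: household furniture, under $250.00 → 3.25% → $2.76185
Storage bin $28.17: everything else → 6.5% → $1.83105
Dish soap $6.29: everything else → 6.5% → $0.40885
Extension cord $22.65: everything else → 6.5% → $1.47225
Wireless router $157.33: consumer electronics → 7.25% → $11.406425
Office chair $363.83: household furniture, $250.00 or more → 10% → $36.383
Subtotal = $992.94; unrounded tax = $67.531225 → $67.53; total due = $1060.47

$1060.47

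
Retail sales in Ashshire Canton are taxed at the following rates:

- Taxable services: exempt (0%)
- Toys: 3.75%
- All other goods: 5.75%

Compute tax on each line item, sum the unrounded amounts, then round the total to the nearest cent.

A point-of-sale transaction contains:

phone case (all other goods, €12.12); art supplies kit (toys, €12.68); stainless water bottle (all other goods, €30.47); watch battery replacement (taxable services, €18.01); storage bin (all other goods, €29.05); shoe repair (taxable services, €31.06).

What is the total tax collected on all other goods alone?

Phone case €12.12: all other goods → 5.75% → €0.6969
Stainless water bottle €30.47: all other goods → 5.75% → €1.752025
Storage bin €29.05: all other goods → 5.75% → €1.670375
Tax on all other goods: unrounded sum = €4.1193 → €4.12

€4.12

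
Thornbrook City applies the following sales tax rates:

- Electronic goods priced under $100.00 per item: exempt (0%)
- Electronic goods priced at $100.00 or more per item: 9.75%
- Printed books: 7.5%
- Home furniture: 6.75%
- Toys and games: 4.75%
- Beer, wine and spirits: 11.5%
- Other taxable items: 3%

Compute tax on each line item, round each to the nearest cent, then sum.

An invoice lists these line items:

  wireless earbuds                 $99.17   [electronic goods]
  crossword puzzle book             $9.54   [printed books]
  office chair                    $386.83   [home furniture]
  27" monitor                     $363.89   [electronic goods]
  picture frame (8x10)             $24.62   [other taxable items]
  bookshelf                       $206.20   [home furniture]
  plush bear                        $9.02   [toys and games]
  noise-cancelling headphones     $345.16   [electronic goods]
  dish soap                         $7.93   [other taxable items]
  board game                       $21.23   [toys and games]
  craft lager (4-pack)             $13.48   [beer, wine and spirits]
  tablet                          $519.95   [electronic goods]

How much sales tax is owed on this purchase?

$164.55

Wireless earbuds $99.17: electronic goods, under $100.00 → 0% → $0.00
Crossword puzzle book $9.54: printed books → 7.5% → $0.72
Office chair $386.83: home furniture → 6.75% → $26.11
27" monitor $363.89: electronic goods, $100.00 or more → 9.75% → $35.48
Picture frame (8x10) $24.62: other taxable items → 3% → $0.74
Bookshelf $206.20: home furniture → 6.75% → $13.92
Plush bear $9.02: toys and games → 4.75% → $0.43
Noise-cancelling headphones $345.16: electronic goods, $100.00 or more → 9.75% → $33.65
Dish soap $7.93: other taxable items → 3% → $0.24
Board game $21.23: toys and games → 4.75% → $1.01
Craft lager (4-pack) $13.48: beer, wine and spirits → 11.5% → $1.55
Tablet $519.95: electronic goods, $100.00 or more → 9.75% → $50.70
Total tax = $0.72 + $26.11 + $35.48 + $0.74 + $13.92 + $0.43 + $33.65 + $0.24 + $1.01 + $1.55 + $50.70 = $164.55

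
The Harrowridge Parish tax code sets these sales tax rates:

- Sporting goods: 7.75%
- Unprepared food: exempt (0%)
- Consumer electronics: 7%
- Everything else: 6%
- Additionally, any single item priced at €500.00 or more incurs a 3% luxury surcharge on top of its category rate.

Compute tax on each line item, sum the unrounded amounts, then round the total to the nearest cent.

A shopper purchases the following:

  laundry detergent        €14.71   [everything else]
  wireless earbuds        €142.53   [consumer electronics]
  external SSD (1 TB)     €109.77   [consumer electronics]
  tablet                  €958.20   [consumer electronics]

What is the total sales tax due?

€114.36

Laundry detergent €14.71: everything else → 6% → €0.8826
Wireless earbuds €142.53: consumer electronics → 7% → €9.9771
External SSD (1 TB) €109.77: consumer electronics → 7% → €7.6839
Tablet €958.20: consumer electronics → 7% + 3% surcharge = 10% → €95.82
Unrounded tax sum = €114.3636 → €114.36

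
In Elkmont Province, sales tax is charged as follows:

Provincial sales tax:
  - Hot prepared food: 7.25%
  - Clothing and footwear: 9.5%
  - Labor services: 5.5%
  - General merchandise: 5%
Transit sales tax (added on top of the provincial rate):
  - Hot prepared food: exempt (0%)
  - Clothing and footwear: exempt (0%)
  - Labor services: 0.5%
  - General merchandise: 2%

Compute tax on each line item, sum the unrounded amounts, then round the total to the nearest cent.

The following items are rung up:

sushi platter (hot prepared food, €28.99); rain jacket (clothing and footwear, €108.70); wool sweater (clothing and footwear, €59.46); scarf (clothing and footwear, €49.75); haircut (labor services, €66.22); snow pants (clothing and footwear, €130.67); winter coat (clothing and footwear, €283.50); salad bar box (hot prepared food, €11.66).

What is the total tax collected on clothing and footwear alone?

Rain jacket €108.70: clothing and footwear → 9.5% + 0% transit = 9.5% → €10.3265
Wool sweater €59.46: clothing and footwear → 9.5% + 0% transit = 9.5% → €5.6487
Scarf €49.75: clothing and footwear → 9.5% + 0% transit = 9.5% → €4.72625
Snow pants €130.67: clothing and footwear → 9.5% + 0% transit = 9.5% → €12.41365
Winter coat €283.50: clothing and footwear → 9.5% + 0% transit = 9.5% → €26.9325
Tax on clothing and footwear: unrounded sum = €60.0476 → €60.05

€60.05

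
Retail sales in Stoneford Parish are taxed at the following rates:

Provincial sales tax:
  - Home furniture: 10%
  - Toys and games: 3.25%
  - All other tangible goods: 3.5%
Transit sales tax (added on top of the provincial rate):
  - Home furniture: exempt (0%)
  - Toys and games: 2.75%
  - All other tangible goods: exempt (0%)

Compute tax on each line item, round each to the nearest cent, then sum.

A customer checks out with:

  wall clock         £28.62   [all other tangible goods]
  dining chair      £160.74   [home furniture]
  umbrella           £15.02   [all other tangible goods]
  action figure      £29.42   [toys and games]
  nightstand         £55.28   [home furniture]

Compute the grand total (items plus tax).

Wall clock £28.62: all other tangible goods → 3.5% + 0% transit = 3.5% → £1.00
Dining chair £160.74: home furniture → 10% + 0% transit = 10% → £16.07
Umbrella £15.02: all other tangible goods → 3.5% + 0% transit = 3.5% → £0.53
Action figure £29.42: toys and games → 3.25% + 2.75% transit = 6% → £1.77
Nightstand £55.28: home furniture → 10% + 0% transit = 10% → £5.53
Subtotal = £289.08; tax = £24.90; total due = £313.98

£313.98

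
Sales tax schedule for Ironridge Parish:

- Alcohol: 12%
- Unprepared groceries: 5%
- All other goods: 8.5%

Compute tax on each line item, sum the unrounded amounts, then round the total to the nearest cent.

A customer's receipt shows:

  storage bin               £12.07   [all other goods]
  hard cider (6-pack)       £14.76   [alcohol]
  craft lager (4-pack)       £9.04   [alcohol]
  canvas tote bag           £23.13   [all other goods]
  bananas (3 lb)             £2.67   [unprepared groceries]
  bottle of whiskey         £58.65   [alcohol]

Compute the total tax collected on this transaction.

Storage bin £12.07: all other goods → 8.5% → £1.02595
Hard cider (6-pack) £14.76: alcohol → 12% → £1.7712
Craft lager (4-pack) £9.04: alcohol → 12% → £1.0848
Canvas tote bag £23.13: all other goods → 8.5% → £1.96605
Bananas (3 lb) £2.67: unprepared groceries → 5% → £0.1335
Bottle of whiskey £58.65: alcohol → 12% → £7.038
Unrounded tax sum = £13.0195 → £13.02

£13.02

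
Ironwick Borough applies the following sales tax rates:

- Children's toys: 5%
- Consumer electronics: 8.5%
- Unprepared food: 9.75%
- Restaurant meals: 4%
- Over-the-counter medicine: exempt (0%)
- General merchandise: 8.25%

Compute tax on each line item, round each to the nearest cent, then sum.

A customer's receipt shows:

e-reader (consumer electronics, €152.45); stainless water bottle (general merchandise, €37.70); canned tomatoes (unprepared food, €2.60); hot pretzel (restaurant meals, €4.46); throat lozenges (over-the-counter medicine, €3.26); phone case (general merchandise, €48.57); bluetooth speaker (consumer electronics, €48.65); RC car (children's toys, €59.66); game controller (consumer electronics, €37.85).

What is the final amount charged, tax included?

E-reader €152.45: consumer electronics → 8.5% → €12.96
Stainless water bottle €37.70: general merchandise → 8.25% → €3.11
Canned tomatoes €2.60: unprepared food → 9.75% → €0.25
Hot pretzel €4.46: restaurant meals → 4% → €0.18
Throat lozenges €3.26: over-the-counter medicine → 0% → €0.00
Phone case €48.57: general merchandise → 8.25% → €4.01
Bluetooth speaker €48.65: consumer electronics → 8.5% → €4.14
RC car €59.66: children's toys → 5% → €2.98
Game controller €37.85: consumer electronics → 8.5% → €3.22
Subtotal = €395.20; tax = €30.85; total due = €426.05

€426.05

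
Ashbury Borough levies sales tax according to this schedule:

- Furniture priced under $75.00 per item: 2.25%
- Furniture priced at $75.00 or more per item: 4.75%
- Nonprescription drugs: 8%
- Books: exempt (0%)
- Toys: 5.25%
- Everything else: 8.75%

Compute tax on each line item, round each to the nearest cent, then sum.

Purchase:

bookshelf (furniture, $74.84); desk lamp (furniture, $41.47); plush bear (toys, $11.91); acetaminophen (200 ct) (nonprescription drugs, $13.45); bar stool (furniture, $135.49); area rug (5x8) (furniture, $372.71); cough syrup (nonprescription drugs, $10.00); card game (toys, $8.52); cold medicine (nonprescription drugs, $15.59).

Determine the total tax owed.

Bookshelf $74.84: furniture, under $75.00 → 2.25% → $1.68
Desk lamp $41.47: furniture, under $75.00 → 2.25% → $0.93
Plush bear $11.91: toys → 5.25% → $0.63
Acetaminophen (200 ct) $13.45: nonprescription drugs → 8% → $1.08
Bar stool $135.49: furniture, $75.00 or more → 4.75% → $6.44
Area rug (5x8) $372.71: furniture, $75.00 or more → 4.75% → $17.70
Cough syrup $10.00: nonprescription drugs → 8% → $0.80
Card game $8.52: toys → 5.25% → $0.45
Cold medicine $15.59: nonprescription drugs → 8% → $1.25
Total tax = $1.68 + $0.93 + $0.63 + $1.08 + $6.44 + $17.70 + $0.80 + $0.45 + $1.25 = $30.96

$30.96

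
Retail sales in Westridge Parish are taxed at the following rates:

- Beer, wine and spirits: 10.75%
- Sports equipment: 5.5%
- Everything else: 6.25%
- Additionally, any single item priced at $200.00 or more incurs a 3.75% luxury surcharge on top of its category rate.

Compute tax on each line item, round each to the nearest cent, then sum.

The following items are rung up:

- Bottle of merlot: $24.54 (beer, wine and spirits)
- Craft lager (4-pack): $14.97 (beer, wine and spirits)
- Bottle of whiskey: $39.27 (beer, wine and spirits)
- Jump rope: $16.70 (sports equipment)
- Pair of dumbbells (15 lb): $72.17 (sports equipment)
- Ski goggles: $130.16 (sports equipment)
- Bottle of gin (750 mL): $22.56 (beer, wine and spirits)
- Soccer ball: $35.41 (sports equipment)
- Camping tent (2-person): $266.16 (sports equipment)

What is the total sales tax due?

$49.52

Bottle of merlot $24.54: beer, wine and spirits → 10.75% → $2.64
Craft lager (4-pack) $14.97: beer, wine and spirits → 10.75% → $1.61
Bottle of whiskey $39.27: beer, wine and spirits → 10.75% → $4.22
Jump rope $16.70: sports equipment → 5.5% → $0.92
Pair of dumbbells (15 lb) $72.17: sports equipment → 5.5% → $3.97
Ski goggles $130.16: sports equipment → 5.5% → $7.16
Bottle of gin (750 mL) $22.56: beer, wine and spirits → 10.75% → $2.43
Soccer ball $35.41: sports equipment → 5.5% → $1.95
Camping tent (2-person) $266.16: sports equipment → 5.5% + 3.75% surcharge = 9.25% → $24.62
Total tax = $2.64 + $1.61 + $4.22 + $0.92 + $3.97 + $7.16 + $2.43 + $1.95 + $24.62 = $49.52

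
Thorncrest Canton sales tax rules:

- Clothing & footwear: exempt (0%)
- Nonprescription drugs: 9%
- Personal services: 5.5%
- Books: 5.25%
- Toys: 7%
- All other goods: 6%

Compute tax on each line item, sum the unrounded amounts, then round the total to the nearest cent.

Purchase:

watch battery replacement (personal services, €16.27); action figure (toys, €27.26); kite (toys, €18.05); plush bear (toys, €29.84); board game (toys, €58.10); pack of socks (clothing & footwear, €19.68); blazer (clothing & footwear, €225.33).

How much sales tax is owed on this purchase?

€10.22

Watch battery replacement €16.27: personal services → 5.5% → €0.89485
Action figure €27.26: toys → 7% → €1.9082
Kite €18.05: toys → 7% → €1.2635
Plush bear €29.84: toys → 7% → €2.0888
Board game €58.10: toys → 7% → €4.067
Pack of socks €19.68: clothing & footwear → 0% → €0.00
Blazer €225.33: clothing & footwear → 0% → €0.00
Unrounded tax sum = €10.22235 → €10.22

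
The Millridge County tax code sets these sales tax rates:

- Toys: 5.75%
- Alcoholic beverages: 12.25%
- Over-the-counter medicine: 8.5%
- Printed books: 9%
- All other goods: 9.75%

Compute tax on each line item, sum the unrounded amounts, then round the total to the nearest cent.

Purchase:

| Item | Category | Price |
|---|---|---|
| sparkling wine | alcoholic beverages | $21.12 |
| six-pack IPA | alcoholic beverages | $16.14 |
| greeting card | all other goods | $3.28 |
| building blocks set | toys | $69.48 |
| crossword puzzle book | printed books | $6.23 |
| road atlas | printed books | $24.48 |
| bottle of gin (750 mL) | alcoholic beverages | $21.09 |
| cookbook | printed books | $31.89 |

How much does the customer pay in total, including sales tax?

Sparkling wine $21.12: alcoholic beverages → 12.25% → $2.5872
Six-pack IPA $16.14: alcoholic beverages → 12.25% → $1.97715
Greeting card $3.28: all other goods → 9.75% → $0.3198
Building blocks set $69.48: toys → 5.75% → $3.9951
Crossword puzzle book $6.23: printed books → 9% → $0.5607
Road atlas $24.48: printed books → 9% → $2.2032
Bottle of gin (750 mL) $21.09: alcoholic beverages → 12.25% → $2.583525
Cookbook $31.89: printed books → 9% → $2.8701
Subtotal = $193.71; unrounded tax = $17.096775 → $17.10; total due = $210.81

$210.81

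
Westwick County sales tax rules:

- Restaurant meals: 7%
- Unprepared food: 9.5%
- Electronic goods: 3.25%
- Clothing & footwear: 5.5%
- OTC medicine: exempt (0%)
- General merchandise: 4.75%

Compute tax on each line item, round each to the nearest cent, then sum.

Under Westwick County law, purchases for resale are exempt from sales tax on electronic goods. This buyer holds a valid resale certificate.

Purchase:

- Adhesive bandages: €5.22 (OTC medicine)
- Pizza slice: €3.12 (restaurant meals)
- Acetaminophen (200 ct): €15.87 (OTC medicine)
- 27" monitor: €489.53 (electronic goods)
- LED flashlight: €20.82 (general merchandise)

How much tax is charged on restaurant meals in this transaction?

€0.22

Pizza slice €3.12: restaurant meals → 7% → €0.22
Tax on restaurant meals = €0.22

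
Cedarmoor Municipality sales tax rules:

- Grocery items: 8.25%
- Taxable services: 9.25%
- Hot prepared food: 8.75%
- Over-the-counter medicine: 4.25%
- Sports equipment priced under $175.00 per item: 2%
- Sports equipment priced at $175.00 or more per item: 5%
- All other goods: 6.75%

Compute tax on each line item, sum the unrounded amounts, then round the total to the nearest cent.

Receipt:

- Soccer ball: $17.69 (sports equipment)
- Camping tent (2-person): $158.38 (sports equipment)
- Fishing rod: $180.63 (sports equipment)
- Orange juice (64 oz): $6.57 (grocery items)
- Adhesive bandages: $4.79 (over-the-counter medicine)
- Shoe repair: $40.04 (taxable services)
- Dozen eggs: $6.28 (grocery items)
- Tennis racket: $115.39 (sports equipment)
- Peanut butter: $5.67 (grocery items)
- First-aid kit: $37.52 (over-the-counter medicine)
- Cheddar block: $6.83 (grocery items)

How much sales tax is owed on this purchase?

$22.45

Soccer ball $17.69: sports equipment, under $175.00 → 2% → $0.3538
Camping tent (2-person) $158.38: sports equipment, under $175.00 → 2% → $3.1676
Fishing rod $180.63: sports equipment, $175.00 or more → 5% → $9.0315
Orange juice (64 oz) $6.57: grocery items → 8.25% → $0.542025
Adhesive bandages $4.79: over-the-counter medicine → 4.25% → $0.203575
Shoe repair $40.04: taxable services → 9.25% → $3.7037
Dozen eggs $6.28: grocery items → 8.25% → $0.5181
Tennis racket $115.39: sports equipment, under $175.00 → 2% → $2.3078
Peanut butter $5.67: grocery items → 8.25% → $0.467775
First-aid kit $37.52: over-the-counter medicine → 4.25% → $1.5946
Cheddar block $6.83: grocery items → 8.25% → $0.563475
Unrounded tax sum = $22.45395 → $22.45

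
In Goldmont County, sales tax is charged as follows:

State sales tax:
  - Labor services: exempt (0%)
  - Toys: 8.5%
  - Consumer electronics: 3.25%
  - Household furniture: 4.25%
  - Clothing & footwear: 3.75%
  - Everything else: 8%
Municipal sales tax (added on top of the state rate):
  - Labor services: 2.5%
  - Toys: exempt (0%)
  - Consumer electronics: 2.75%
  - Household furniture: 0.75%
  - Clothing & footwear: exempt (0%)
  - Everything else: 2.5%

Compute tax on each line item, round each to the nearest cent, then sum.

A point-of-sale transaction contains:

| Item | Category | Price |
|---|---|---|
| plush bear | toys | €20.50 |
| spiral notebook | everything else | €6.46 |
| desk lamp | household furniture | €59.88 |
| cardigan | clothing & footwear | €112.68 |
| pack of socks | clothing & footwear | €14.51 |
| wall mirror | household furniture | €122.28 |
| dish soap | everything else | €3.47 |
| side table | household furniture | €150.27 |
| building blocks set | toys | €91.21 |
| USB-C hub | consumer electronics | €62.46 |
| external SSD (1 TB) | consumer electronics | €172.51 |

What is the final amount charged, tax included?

€862.24

Plush bear €20.50: toys → 8.5% + 0% municipal = 8.5% → €1.74
Spiral notebook €6.46: everything else → 8% + 2.5% municipal = 10.5% → €0.68
Desk lamp €59.88: household furniture → 4.25% + 0.75% municipal = 5% → €2.99
Cardigan €112.68: clothing & footwear → 3.75% + 0% municipal = 3.75% → €4.23
Pack of socks €14.51: clothing & footwear → 3.75% + 0% municipal = 3.75% → €0.54
Wall mirror €122.28: household furniture → 4.25% + 0.75% municipal = 5% → €6.11
Dish soap €3.47: everything else → 8% + 2.5% municipal = 10.5% → €0.36
Side table €150.27: household furniture → 4.25% + 0.75% municipal = 5% → €7.51
Building blocks set €91.21: toys → 8.5% + 0% municipal = 8.5% → €7.75
USB-C hub €62.46: consumer electronics → 3.25% + 2.75% municipal = 6% → €3.75
External SSD (1 TB) €172.51: consumer electronics → 3.25% + 2.75% municipal = 6% → €10.35
Subtotal = €816.23; tax = €46.01; total due = €862.24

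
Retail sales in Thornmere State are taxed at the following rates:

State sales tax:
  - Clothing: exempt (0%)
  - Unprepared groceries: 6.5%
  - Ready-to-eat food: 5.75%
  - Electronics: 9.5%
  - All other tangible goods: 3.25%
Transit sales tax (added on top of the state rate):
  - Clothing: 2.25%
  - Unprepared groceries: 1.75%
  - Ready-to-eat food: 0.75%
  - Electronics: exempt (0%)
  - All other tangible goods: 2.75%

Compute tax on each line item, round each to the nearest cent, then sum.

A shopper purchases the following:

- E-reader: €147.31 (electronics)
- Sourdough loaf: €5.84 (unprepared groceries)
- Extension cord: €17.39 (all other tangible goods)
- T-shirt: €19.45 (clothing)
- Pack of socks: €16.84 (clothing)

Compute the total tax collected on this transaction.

E-reader €147.31: electronics → 9.5% + 0% transit = 9.5% → €13.99
Sourdough loaf €5.84: unprepared groceries → 6.5% + 1.75% transit = 8.25% → €0.48
Extension cord €17.39: all other tangible goods → 3.25% + 2.75% transit = 6% → €1.04
T-shirt €19.45: clothing → 0% + 2.25% transit = 2.25% → €0.44
Pack of socks €16.84: clothing → 0% + 2.25% transit = 2.25% → €0.38
Total tax = €13.99 + €0.48 + €1.04 + €0.44 + €0.38 = €16.33

€16.33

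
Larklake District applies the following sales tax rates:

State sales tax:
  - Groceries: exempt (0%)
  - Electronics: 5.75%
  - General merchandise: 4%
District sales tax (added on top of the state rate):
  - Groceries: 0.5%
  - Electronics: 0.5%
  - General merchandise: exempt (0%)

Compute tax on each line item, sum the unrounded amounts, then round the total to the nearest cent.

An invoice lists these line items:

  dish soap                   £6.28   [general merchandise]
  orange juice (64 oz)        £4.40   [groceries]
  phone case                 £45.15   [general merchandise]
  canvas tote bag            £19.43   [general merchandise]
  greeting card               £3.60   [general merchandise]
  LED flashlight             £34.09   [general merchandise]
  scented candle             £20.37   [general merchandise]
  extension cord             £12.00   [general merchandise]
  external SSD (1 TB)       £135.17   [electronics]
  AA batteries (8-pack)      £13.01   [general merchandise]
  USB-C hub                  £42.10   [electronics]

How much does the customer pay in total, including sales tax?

£352.86

Dish soap £6.28: general merchandise → 4% + 0% district = 4% → £0.2512
Orange juice (64 oz) £4.40: groceries → 0% + 0.5% district = 0.5% → £0.022
Phone case £45.15: general merchandise → 4% + 0% district = 4% → £1.806
Canvas tote bag £19.43: general merchandise → 4% + 0% district = 4% → £0.7772
Greeting card £3.60: general merchandise → 4% + 0% district = 4% → £0.144
LED flashlight £34.09: general merchandise → 4% + 0% district = 4% → £1.3636
Scented candle £20.37: general merchandise → 4% + 0% district = 4% → £0.8148
Extension cord £12.00: general merchandise → 4% + 0% district = 4% → £0.48
External SSD (1 TB) £135.17: electronics → 5.75% + 0.5% district = 6.25% → £8.448125
AA batteries (8-pack) £13.01: general merchandise → 4% + 0% district = 4% → £0.5204
USB-C hub £42.10: electronics → 5.75% + 0.5% district = 6.25% → £2.63125
Subtotal = £335.60; unrounded tax = £17.258575 → £17.26; total due = £352.86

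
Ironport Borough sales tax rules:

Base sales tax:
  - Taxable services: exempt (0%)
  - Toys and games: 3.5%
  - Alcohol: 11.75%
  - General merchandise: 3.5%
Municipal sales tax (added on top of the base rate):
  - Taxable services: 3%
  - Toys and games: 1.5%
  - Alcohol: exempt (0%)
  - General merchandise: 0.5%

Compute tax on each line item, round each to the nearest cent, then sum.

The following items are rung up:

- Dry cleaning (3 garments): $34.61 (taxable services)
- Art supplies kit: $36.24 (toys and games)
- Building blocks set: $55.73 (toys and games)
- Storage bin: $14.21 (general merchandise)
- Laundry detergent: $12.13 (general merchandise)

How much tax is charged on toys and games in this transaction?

Art supplies kit $36.24: toys and games → 3.5% + 1.5% municipal = 5% → $1.81
Building blocks set $55.73: toys and games → 3.5% + 1.5% municipal = 5% → $2.79
Tax on toys and games = $1.81 + $2.79 = $4.60

$4.60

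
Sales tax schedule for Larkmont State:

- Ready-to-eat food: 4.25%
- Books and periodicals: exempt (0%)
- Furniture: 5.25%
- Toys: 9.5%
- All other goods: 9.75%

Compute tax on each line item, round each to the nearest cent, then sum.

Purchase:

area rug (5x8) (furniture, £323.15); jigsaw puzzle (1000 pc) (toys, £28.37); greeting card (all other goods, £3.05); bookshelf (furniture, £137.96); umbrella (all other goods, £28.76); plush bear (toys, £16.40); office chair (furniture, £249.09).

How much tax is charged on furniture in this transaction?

Area rug (5x8) £323.15: furniture → 5.25% → £16.97
Bookshelf £137.96: furniture → 5.25% → £7.24
Office chair £249.09: furniture → 5.25% → £13.08
Tax on furniture = £16.97 + £7.24 + £13.08 = £37.29

£37.29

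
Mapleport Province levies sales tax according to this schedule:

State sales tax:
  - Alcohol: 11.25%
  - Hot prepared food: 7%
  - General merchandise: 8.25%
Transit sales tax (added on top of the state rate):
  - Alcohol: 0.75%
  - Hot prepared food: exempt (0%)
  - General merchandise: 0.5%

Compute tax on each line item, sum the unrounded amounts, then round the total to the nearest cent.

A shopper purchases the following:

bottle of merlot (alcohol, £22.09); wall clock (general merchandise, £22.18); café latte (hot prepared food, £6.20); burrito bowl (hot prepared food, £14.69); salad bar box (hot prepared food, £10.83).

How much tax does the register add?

Bottle of merlot £22.09: alcohol → 11.25% + 0.75% transit = 12% → £2.6508
Wall clock £22.18: general merchandise → 8.25% + 0.5% transit = 8.75% → £1.94075
Café latte £6.20: hot prepared food → 7% + 0% transit = 7% → £0.434
Burrito bowl £14.69: hot prepared food → 7% + 0% transit = 7% → £1.0283
Salad bar box £10.83: hot prepared food → 7% + 0% transit = 7% → £0.7581
Unrounded tax sum = £6.81195 → £6.81

£6.81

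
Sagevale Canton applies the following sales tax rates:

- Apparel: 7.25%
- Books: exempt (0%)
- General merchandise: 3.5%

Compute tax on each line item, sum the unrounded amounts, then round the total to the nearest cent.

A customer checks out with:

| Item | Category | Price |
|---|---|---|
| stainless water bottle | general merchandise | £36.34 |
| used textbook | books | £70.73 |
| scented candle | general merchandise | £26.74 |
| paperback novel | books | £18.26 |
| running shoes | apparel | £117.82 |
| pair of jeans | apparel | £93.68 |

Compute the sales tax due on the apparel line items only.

Running shoes £117.82: apparel → 7.25% → £8.54195
Pair of jeans £93.68: apparel → 7.25% → £6.7918
Tax on apparel: unrounded sum = £15.33375 → £15.33

£15.33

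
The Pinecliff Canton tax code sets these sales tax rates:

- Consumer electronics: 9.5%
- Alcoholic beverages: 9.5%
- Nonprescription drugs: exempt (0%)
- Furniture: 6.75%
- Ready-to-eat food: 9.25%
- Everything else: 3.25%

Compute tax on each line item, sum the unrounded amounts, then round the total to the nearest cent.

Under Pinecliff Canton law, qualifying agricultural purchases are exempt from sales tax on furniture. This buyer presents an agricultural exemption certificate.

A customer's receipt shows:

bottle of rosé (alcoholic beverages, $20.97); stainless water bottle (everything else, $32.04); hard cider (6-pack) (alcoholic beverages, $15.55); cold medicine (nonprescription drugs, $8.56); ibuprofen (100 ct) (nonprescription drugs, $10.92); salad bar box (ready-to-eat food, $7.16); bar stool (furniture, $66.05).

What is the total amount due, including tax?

Bottle of rosé $20.97: alcoholic beverages → 9.5% → $1.99215
Stainless water bottle $32.04: everything else → 3.25% → $1.0413
Hard cider (6-pack) $15.55: alcoholic beverages → 9.5% → $1.47725
Cold medicine $8.56: nonprescription drugs → 0% → $0.00
Ibuprofen (100 ct) $10.92: nonprescription drugs → 0% → $0.00
Salad bar box $7.16: ready-to-eat food → 9.25% → $0.6623
Bar stool $66.05: furniture, buyer-exempt → 0% → $0.00
Subtotal = $161.25; unrounded tax = $5.173 → $5.17; total due = $166.42

$166.42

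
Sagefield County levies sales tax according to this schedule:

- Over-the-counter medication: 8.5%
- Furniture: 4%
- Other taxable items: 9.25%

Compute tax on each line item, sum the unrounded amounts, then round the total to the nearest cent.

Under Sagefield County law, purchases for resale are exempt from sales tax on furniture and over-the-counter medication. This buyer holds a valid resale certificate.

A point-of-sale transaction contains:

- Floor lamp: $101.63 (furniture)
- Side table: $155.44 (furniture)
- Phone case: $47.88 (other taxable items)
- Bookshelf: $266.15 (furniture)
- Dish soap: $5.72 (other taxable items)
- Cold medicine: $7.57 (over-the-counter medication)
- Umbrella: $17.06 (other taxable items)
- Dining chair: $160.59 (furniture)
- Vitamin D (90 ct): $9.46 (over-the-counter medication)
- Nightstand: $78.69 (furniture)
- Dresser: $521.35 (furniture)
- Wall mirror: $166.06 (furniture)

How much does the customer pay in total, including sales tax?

$1544.14

Floor lamp $101.63: furniture, buyer-exempt → 0% → $0.00
Side table $155.44: furniture, buyer-exempt → 0% → $0.00
Phone case $47.88: other taxable items → 9.25% → $4.4289
Bookshelf $266.15: furniture, buyer-exempt → 0% → $0.00
Dish soap $5.72: other taxable items → 9.25% → $0.5291
Cold medicine $7.57: over-the-counter medication, buyer-exempt → 0% → $0.00
Umbrella $17.06: other taxable items → 9.25% → $1.57805
Dining chair $160.59: furniture, buyer-exempt → 0% → $0.00
Vitamin D (90 ct) $9.46: over-the-counter medication, buyer-exempt → 0% → $0.00
Nightstand $78.69: furniture, buyer-exempt → 0% → $0.00
Dresser $521.35: furniture, buyer-exempt → 0% → $0.00
Wall mirror $166.06: furniture, buyer-exempt → 0% → $0.00
Subtotal = $1537.60; unrounded tax = $6.53605 → $6.54; total due = $1544.14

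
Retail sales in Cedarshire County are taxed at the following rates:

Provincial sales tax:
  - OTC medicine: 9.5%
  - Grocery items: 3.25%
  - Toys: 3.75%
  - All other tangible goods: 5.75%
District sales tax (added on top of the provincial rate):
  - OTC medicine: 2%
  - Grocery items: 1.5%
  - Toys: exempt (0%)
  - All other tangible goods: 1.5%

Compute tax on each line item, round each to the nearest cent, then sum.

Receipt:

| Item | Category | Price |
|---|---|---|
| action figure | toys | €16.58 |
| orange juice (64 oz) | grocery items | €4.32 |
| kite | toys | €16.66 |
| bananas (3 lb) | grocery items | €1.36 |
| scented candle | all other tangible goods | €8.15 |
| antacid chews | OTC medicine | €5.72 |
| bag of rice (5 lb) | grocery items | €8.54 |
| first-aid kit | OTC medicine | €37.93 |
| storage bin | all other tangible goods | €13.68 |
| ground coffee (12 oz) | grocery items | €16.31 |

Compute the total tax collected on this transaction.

Action figure €16.58: toys → 3.75% + 0% district = 3.75% → €0.62
Orange juice (64 oz) €4.32: grocery items → 3.25% + 1.5% district = 4.75% → €0.21
Kite €16.66: toys → 3.75% + 0% district = 3.75% → €0.62
Bananas (3 lb) €1.36: grocery items → 3.25% + 1.5% district = 4.75% → €0.06
Scented candle €8.15: all other tangible goods → 5.75% + 1.5% district = 7.25% → €0.59
Antacid chews €5.72: OTC medicine → 9.5% + 2% district = 11.5% → €0.66
Bag of rice (5 lb) €8.54: grocery items → 3.25% + 1.5% district = 4.75% → €0.41
First-aid kit €37.93: OTC medicine → 9.5% + 2% district = 11.5% → €4.36
Storage bin €13.68: all other tangible goods → 5.75% + 1.5% district = 7.25% → €0.99
Ground coffee (12 oz) €16.31: grocery items → 3.25% + 1.5% district = 4.75% → €0.77
Total tax = €0.62 + €0.21 + €0.62 + €0.06 + €0.59 + €0.66 + €0.41 + €4.36 + €0.99 + €0.77 = €9.29

€9.29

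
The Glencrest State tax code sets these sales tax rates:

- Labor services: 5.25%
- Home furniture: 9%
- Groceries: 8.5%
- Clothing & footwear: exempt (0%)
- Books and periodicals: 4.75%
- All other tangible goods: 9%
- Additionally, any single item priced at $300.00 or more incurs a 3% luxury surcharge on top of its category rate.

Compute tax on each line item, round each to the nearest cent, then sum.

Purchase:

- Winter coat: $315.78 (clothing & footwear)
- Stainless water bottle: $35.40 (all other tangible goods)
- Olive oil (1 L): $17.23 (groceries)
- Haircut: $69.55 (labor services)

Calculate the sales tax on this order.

$17.77

Winter coat $315.78: clothing & footwear → 0% + 3% surcharge = 3% → $9.47
Stainless water bottle $35.40: all other tangible goods → 9% → $3.19
Olive oil (1 L) $17.23: groceries → 8.5% → $1.46
Haircut $69.55: labor services → 5.25% → $3.65
Total tax = $9.47 + $3.19 + $1.46 + $3.65 = $17.77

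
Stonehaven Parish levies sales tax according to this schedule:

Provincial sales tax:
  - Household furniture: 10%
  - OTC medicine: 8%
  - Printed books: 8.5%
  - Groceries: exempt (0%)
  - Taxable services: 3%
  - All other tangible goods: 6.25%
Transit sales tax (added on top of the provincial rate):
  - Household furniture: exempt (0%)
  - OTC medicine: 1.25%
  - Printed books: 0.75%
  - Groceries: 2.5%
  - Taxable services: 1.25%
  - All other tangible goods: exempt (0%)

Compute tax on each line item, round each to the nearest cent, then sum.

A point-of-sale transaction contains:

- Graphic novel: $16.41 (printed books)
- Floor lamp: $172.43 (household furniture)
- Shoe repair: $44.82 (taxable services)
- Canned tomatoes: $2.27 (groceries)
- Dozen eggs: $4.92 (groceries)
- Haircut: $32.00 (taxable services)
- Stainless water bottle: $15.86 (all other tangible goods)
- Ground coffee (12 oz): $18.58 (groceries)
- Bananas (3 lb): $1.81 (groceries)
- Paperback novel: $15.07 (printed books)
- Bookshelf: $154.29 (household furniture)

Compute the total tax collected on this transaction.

Graphic novel $16.41: printed books → 8.5% + 0.75% transit = 9.25% → $1.52
Floor lamp $172.43: household furniture → 10% + 0% transit = 10% → $17.24
Shoe repair $44.82: taxable services → 3% + 1.25% transit = 4.25% → $1.90
Canned tomatoes $2.27: groceries → 0% + 2.5% transit = 2.5% → $0.06
Dozen eggs $4.92: groceries → 0% + 2.5% transit = 2.5% → $0.12
Haircut $32.00: taxable services → 3% + 1.25% transit = 4.25% → $1.36
Stainless water bottle $15.86: all other tangible goods → 6.25% + 0% transit = 6.25% → $0.99
Ground coffee (12 oz) $18.58: groceries → 0% + 2.5% transit = 2.5% → $0.46
Bananas (3 lb) $1.81: groceries → 0% + 2.5% transit = 2.5% → $0.05
Paperback novel $15.07: printed books → 8.5% + 0.75% transit = 9.25% → $1.39
Bookshelf $154.29: household furniture → 10% + 0% transit = 10% → $15.43
Total tax = $1.52 + $17.24 + $1.90 + $0.06 + $0.12 + $1.36 + $0.99 + $0.46 + $0.05 + $1.39 + $15.43 = $40.52

$40.52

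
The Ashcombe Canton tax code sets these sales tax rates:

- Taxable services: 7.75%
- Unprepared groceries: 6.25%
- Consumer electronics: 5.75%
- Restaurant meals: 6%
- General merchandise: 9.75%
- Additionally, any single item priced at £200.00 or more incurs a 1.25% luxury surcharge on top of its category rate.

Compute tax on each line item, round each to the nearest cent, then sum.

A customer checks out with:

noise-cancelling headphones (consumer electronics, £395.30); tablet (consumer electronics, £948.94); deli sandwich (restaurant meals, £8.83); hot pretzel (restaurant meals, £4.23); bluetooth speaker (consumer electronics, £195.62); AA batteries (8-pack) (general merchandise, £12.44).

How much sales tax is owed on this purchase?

£107.34

Noise-cancelling headphones £395.30: consumer electronics → 5.75% + 1.25% surcharge = 7% → £27.67
Tablet £948.94: consumer electronics → 5.75% + 1.25% surcharge = 7% → £66.43
Deli sandwich £8.83: restaurant meals → 6% → £0.53
Hot pretzel £4.23: restaurant meals → 6% → £0.25
Bluetooth speaker £195.62: consumer electronics → 5.75% → £11.25
AA batteries (8-pack) £12.44: general merchandise → 9.75% → £1.21
Total tax = £27.67 + £66.43 + £0.53 + £0.25 + £11.25 + £1.21 = £107.34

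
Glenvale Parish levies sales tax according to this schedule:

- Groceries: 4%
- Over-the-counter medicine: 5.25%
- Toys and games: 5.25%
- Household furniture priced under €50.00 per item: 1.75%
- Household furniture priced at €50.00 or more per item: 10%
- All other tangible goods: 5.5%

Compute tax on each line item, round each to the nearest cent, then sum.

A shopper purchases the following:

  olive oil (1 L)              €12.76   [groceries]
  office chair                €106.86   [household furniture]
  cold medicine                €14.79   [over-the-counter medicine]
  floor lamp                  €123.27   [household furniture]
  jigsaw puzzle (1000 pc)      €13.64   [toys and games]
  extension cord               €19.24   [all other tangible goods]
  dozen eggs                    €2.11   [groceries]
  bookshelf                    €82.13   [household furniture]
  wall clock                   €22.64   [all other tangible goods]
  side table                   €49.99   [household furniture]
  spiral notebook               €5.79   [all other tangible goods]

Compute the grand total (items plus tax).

Olive oil (1 L) €12.76: groceries → 4% → €0.51
Office chair €106.86: household furniture, €50.00 or more → 10% → €10.69
Cold medicine €14.79: over-the-counter medicine → 5.25% → €0.78
Floor lamp €123.27: household furniture, €50.00 or more → 10% → €12.33
Jigsaw puzzle (1000 pc) €13.64: toys and games → 5.25% → €0.72
Extension cord €19.24: all other tangible goods → 5.5% → €1.06
Dozen eggs €2.11: groceries → 4% → €0.08
Bookshelf €82.13: household furniture, €50.00 or more → 10% → €8.21
Wall clock €22.64: all other tangible goods → 5.5% → €1.25
Side table €49.99: household furniture, under €50.00 → 1.75% → €0.87
Spiral notebook €5.79: all other tangible goods → 5.5% → €0.32
Subtotal = €453.22; tax = €36.82; total due = €490.04

€490.04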